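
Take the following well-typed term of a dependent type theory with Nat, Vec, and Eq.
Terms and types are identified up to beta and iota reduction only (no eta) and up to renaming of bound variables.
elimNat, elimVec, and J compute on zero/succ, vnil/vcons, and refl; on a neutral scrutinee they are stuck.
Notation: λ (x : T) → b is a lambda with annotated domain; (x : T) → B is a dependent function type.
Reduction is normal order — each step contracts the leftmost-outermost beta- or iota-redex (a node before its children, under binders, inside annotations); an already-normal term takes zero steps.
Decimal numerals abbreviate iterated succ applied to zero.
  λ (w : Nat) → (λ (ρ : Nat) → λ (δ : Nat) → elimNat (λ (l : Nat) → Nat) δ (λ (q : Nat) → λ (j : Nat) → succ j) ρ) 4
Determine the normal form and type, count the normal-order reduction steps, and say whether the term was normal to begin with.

resulting normal form:
  λ (w : Nat) → λ (ρ : Nat) → succ (succ (succ (succ ρ)))
inferred type:
  (w : Nat) → (ρ : Nat) → Nat
reduction steps (normal order): 14
started in normal form: no
first contracted redex: a beta-redex


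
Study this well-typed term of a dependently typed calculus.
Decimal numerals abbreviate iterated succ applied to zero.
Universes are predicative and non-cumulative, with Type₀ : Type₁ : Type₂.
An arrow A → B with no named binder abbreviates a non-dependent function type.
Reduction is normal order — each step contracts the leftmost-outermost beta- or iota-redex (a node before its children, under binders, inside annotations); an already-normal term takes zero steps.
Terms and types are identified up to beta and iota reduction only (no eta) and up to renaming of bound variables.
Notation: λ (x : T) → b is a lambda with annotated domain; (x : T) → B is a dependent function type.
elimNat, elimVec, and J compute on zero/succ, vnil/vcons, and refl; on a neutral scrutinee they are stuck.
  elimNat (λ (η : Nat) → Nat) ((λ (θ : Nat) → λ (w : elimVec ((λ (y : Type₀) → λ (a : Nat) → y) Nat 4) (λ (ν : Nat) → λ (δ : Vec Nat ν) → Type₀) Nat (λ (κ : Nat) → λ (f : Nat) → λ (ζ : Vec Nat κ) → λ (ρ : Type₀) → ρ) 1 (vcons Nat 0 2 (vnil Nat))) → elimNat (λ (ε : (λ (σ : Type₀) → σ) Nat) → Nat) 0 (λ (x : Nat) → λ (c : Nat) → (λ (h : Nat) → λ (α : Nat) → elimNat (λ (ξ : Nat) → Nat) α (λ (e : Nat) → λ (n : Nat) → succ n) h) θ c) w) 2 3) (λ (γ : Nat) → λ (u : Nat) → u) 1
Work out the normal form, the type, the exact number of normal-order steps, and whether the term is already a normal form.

normal form:
  6
the term's type:
  Nat
reduction steps (normal order): 43
term was already normal: no
first contracted redex: an elimNat iota-redex


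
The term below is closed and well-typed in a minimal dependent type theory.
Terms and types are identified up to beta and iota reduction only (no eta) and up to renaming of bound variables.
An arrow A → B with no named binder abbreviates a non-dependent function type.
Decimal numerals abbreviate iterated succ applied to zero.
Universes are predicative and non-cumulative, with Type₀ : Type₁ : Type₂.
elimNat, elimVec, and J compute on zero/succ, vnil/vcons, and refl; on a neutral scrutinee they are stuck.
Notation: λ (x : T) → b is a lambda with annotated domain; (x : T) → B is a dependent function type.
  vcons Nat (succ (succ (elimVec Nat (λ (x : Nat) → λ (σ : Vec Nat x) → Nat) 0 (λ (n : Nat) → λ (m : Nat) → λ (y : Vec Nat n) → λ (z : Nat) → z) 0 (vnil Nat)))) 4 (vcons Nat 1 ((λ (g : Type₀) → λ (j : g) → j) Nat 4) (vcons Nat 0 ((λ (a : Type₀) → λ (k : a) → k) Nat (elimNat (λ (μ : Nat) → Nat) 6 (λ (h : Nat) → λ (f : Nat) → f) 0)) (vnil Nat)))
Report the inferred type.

type:
  Vec Nat 3


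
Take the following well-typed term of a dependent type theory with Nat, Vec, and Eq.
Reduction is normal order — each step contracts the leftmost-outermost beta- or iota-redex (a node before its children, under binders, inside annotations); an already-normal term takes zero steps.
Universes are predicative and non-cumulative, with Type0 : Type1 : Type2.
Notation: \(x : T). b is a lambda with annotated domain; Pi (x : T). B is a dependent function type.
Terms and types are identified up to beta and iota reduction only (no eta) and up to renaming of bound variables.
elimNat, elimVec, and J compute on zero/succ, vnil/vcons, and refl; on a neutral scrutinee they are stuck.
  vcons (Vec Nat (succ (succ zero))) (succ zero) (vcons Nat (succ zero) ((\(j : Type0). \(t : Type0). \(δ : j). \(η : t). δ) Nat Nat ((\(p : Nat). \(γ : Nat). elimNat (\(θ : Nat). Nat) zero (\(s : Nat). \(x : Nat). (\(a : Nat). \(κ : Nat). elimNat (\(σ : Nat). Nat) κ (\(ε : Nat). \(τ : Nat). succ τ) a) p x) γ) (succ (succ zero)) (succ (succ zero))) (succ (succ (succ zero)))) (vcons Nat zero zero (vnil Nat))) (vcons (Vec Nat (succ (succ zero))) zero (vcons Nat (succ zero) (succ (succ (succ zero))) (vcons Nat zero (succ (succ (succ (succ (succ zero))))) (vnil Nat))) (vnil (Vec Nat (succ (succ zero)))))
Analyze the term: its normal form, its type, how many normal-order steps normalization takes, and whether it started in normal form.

reduced normal form:
  vcons (Vec Nat (succ (succ zero))) (succ zero) (vcons Nat (succ zero) (succ (succ (succ (succ zero)))) (vcons Nat zero zero (vnil Nat))) (vcons (Vec Nat (succ (succ zero))) zero (vcons Nat (succ zero) (succ (succ (succ zero))) (vcons Nat zero (succ (succ (succ (succ (succ zero))))) (vnil Nat))) (vnil (Vec Nat (succ (succ zero)))))
the term's type:
  Vec (Vec Nat (succ (succ zero))) (succ (succ zero))
steps to reach normal form (normal order): 31
term was already normal: no
first redex: a beta-redex


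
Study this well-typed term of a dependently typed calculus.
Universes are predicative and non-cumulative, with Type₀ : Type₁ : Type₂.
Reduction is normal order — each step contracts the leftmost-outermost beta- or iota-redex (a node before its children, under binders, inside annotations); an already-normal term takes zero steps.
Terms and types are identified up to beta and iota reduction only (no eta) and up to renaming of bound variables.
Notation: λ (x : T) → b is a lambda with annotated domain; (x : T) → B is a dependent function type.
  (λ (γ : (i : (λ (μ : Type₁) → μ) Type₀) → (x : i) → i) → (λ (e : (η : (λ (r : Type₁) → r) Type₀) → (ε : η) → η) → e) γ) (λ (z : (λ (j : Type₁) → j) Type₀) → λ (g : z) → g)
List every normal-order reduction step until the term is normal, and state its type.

normal-order reduction:
  (λ (γ : (i : (λ (μ : Type₁) → μ) Type₀) → (x : i) → i) → (λ (e : (η : (λ (r : Type₁) → r) Type₀) → (ε : η) → η) → e) γ) (λ (z : (λ (j : Type₁) → j) Type₀) → λ (g : z) → g)
  ~> (λ (γ : (i : (λ (μ : Type₁) → μ) Type₀) → (x : i) → i) → γ) (λ (e : (λ (η : Type₁) → η) Type₀) → λ (r : e) → r)
  ~> λ (γ : (λ (i : Type₁) → i) Type₀) → λ (μ : γ) → μ
  ~> λ (γ : Type₀) → λ (i : γ) → i
the term's type:
  (γ : Type₀) → (i : γ) → γ


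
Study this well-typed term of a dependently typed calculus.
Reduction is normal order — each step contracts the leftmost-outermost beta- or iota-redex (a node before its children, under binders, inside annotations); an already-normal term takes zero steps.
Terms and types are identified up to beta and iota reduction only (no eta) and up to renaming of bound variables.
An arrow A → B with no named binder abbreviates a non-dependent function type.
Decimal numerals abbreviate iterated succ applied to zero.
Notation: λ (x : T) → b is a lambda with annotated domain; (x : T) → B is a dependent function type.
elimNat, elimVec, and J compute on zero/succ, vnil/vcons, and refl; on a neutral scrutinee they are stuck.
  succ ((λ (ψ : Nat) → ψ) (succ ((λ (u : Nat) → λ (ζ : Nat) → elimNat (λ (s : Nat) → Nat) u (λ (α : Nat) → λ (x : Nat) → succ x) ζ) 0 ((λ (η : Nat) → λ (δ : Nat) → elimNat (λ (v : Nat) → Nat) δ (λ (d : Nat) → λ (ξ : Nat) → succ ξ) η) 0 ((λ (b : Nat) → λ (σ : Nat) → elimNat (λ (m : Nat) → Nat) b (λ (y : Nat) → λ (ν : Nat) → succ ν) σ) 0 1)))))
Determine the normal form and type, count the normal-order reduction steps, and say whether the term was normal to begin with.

reduced normal form:
  3
inferred type:
  Nat
normal-order step count: 16
already normal: no
first contracted redex: a beta-redex


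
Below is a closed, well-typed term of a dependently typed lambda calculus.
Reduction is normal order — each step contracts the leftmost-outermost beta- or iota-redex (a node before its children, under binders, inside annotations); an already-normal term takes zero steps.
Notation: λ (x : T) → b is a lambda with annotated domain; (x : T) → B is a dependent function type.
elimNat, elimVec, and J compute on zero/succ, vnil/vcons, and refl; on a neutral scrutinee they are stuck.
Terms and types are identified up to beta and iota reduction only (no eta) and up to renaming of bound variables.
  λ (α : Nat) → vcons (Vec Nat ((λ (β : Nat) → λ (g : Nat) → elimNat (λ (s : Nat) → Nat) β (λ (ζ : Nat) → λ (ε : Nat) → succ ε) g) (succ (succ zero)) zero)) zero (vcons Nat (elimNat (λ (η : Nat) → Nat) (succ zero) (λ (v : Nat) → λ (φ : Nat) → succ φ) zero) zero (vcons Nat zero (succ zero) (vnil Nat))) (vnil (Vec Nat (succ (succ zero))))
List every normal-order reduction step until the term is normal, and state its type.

normal-order reduction:
  λ (α : Nat) → vcons (Vec Nat ((λ (β : Nat) → λ (g : Nat) → elimNat (λ (s : Nat) → Nat) β (λ (ζ : Nat) → λ (ε : Nat) → succ ε) g) (succ (succ zero)) zero)) zero (vcons Nat (elimNat (λ (η : Nat) → Nat) (succ zero) (λ (v : Nat) → λ (φ : Nat) → succ φ) zero) zero (vcons Nat zero (succ zero) (vnil Nat))) (vnil (Vec Nat (succ (succ zero))))
  ~> λ (α : Nat) → vcons (Vec Nat ((λ (β : Nat) → elimNat (λ (g : Nat) → Nat) (succ (succ zero)) (λ (s : Nat) → λ (ζ : Nat) → succ ζ) β) zero)) zero (vcons Nat (elimNat (λ (ε : Nat) → Nat) (succ zero) (λ (η : Nat) → λ (v : Nat) → succ v) zero) zero (vcons Nat zero (succ zero) (vnil Nat))) (vnil (Vec Nat (succ (succ zero))))
  ~> λ (α : Nat) → vcons (Vec Nat (elimNat (λ (β : Nat) → Nat) (succ (succ zero)) (λ (g : Nat) → λ (s : Nat) → succ s) zero)) zero (vcons Nat (elimNat (λ (ζ : Nat) → Nat) (succ zero) (λ (ε : Nat) → λ (η : Nat) → succ η) zero) zero (vcons Nat zero (succ zero) (vnil Nat))) (vnil (Vec Nat (succ (succ zero))))
  ~> λ (α : Nat) → vcons (Vec Nat (succ (succ zero))) zero (vcons Nat (elimNat (λ (β : Nat) → Nat) (succ zero) (λ (g : Nat) → λ (s : Nat) → succ s) zero) zero (vcons Nat zero (succ zero) (vnil Nat))) (vnil (Vec Nat (succ (succ zero))))
  ~> λ (α : Nat) → vcons (Vec Nat (succ (succ zero))) zero (vcons Nat (succ zero) zero (vcons Nat zero (succ zero) (vnil Nat))) (vnil (Vec Nat (succ (succ zero))))
the term's type:
  (α : Nat) → Vec (Vec Nat (succ (succ zero))) (succ zero)


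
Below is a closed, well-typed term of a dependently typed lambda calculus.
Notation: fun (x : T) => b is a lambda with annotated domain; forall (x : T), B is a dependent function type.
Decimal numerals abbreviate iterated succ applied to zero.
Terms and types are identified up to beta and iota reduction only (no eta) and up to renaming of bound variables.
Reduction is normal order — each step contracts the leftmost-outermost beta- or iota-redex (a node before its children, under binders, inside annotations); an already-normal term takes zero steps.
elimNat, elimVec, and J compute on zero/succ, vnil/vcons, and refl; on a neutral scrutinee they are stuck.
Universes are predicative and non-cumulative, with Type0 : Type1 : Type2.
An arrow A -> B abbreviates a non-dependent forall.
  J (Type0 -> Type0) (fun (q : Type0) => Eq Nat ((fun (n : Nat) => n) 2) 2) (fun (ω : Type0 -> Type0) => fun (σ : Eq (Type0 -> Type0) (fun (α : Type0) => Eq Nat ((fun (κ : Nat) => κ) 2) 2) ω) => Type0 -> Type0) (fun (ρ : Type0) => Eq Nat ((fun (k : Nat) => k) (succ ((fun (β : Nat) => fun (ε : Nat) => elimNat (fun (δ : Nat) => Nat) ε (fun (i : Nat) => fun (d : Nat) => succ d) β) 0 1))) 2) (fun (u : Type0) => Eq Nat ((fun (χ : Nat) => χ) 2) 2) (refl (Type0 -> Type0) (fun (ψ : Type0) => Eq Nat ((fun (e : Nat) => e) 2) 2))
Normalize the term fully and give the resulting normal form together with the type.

reduced normal form:
  fun (q : Type0) => Eq Nat 2 2
the term's type:
  Type0 -> Type0
observation: 5 normal-order steps normalize the term, beginning with a J iota-redex.


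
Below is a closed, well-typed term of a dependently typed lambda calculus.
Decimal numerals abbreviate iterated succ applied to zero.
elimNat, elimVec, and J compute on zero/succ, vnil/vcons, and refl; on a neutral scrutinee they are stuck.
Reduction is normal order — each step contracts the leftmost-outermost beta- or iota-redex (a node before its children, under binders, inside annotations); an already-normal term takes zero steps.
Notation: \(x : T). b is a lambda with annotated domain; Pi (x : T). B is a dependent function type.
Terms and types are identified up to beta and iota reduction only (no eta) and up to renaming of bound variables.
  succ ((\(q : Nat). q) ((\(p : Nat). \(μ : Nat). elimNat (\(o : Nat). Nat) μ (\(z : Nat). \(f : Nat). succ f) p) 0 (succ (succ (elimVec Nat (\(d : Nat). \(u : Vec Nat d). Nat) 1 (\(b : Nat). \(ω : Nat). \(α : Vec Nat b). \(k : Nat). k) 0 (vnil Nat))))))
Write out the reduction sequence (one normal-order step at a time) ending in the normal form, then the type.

normal-order reduction sequence:
  succ ((\(q : Nat). q) ((\(p : Nat). \(μ : Nat). elimNat (\(o : Nat). Nat) μ (\(z : Nat). \(f : Nat). succ f) p) 0 (succ (succ (elimVec Nat (\(d : Nat). \(u : Vec Nat d). Nat) 1 (\(b : Nat). \(ω : Nat). \(α : Vec Nat b). \(k : Nat). k) 0 (vnil Nat))))))
  ~> succ ((\(q : Nat). \(p : Nat). elimNat (\(μ : Nat). Nat) p (\(o : Nat). \(z : Nat). succ z) q) 0 (succ (succ (elimVec Nat (\(f : Nat). \(d : Vec Nat f). Nat) 1 (\(u : Nat). \(b : Nat). \(ω : Vec Nat u). \(α : Nat). α) 0 (vnil Nat)))))
  ~> succ ((\(q : Nat). elimNat (\(p : Nat). Nat) q (\(μ : Nat). \(o : Nat). succ o) 0) (succ (succ (elimVec Nat (\(z : Nat). \(f : Vec Nat z). Nat) 1 (\(d : Nat). \(u : Nat). \(b : Vec Nat d). \(ω : Nat). ω) 0 (vnil Nat)))))
  ~> succ (elimNat (\(q : Nat). Nat) (succ (succ (elimVec Nat (\(p : Nat). \(μ : Vec Nat p). Nat) 1 (\(o : Nat). \(z : Nat). \(f : Vec Nat o). \(d : Nat). d) 0 (vnil Nat)))) (\(u : Nat). \(b : Nat). succ b) 0)
  ~> succ (succ (succ (elimVec Nat (\(q : Nat). \(p : Vec Nat q). Nat) 1 (\(μ : Nat). \(o : Nat). \(z : Vec Nat μ). \(f : Nat). f) 0 (vnil Nat))))
  ~> 4
type:
  Nat


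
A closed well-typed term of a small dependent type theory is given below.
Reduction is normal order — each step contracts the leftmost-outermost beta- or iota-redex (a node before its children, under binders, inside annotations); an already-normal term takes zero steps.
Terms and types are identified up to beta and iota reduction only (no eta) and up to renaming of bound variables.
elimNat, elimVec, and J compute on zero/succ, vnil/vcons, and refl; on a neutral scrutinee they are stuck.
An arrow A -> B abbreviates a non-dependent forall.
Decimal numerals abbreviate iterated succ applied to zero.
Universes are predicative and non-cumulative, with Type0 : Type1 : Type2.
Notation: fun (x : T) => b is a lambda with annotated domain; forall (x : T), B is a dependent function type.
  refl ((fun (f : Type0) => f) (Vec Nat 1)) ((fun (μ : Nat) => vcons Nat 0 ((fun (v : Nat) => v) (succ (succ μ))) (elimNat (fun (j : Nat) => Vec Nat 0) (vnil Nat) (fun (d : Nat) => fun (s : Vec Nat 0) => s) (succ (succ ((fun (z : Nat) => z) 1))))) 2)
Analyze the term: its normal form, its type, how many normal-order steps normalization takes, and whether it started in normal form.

normal form:
  refl (Vec Nat 1) (vcons Nat 0 4 (vnil Nat))
inferred type:
  Eq (Vec Nat 1) (vcons Nat 0 4 (vnil Nat)) (vcons Nat 0 4 (vnil Nat))
steps to reach normal form (normal order): 14
term was already normal: no
first contracted redex: a beta-redex


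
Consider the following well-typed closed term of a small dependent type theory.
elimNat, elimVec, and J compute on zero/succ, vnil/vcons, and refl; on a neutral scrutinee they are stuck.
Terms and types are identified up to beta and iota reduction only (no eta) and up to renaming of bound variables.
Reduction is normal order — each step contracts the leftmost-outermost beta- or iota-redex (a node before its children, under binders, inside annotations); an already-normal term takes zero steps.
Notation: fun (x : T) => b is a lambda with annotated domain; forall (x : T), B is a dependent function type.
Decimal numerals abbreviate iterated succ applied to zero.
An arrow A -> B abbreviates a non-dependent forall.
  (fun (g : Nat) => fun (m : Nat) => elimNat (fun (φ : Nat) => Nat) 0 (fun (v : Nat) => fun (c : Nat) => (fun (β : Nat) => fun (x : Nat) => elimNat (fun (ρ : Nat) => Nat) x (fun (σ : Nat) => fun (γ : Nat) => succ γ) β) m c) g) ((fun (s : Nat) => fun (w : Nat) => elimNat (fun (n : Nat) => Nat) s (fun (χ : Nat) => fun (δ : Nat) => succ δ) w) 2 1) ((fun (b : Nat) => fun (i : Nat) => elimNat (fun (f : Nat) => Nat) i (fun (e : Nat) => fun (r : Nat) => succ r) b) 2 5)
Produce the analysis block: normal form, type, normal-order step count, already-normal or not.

normal form:
  21
the term's type:
  Nat
reduction steps (normal order): 51
already normal: no
first redex: a beta-redex


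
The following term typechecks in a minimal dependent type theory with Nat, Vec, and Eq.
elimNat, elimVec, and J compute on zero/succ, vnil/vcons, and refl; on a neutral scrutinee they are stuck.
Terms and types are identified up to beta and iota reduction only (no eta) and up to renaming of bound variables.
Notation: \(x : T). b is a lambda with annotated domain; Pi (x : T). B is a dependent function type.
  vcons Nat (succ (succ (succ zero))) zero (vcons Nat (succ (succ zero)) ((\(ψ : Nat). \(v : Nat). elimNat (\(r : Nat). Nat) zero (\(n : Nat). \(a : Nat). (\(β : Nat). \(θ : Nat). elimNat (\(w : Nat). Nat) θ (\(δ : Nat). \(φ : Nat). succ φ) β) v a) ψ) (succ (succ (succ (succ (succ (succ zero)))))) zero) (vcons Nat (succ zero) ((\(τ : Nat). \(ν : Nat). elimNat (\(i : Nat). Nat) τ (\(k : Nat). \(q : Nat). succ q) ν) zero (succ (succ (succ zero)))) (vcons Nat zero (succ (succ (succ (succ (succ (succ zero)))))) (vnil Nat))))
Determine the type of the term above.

the term's type:
  Vec Nat (succ (succ (succ (succ zero))))


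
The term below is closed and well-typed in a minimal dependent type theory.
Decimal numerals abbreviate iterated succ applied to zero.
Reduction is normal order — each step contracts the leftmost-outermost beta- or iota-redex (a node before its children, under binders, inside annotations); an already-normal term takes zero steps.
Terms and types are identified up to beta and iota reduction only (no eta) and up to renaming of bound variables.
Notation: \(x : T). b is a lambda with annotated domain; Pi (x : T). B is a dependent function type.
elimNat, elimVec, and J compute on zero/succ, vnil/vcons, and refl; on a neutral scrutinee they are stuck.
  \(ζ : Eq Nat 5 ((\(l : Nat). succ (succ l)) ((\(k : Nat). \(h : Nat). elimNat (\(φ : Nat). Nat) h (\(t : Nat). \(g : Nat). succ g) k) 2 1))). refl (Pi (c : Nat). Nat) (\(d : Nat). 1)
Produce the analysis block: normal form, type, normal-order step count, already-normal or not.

reduced normal form:
  \(ζ : Eq Nat 5 5). refl (Pi (l : Nat). Nat) (\(k : Nat). 1)
inferred type:
  Pi (ζ : Eq Nat 5 5). Eq (Pi (l : Nat). Nat) (\(k : Nat). 1) (\(h : Nat). 1)
normal-order step count: 10
term was already normal: no
first contracted redex: a beta-redex


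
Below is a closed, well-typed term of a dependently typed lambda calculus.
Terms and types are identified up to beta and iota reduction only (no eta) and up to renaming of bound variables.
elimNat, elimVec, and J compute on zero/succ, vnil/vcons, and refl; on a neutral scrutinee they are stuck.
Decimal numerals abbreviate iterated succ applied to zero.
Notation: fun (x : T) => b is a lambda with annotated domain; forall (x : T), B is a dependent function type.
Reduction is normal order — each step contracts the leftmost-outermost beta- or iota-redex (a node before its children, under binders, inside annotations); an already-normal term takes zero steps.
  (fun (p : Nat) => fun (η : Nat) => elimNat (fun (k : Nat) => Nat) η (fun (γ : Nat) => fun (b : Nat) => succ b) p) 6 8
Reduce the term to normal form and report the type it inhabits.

reduced normal form:
  14
the term's type:
  Nat


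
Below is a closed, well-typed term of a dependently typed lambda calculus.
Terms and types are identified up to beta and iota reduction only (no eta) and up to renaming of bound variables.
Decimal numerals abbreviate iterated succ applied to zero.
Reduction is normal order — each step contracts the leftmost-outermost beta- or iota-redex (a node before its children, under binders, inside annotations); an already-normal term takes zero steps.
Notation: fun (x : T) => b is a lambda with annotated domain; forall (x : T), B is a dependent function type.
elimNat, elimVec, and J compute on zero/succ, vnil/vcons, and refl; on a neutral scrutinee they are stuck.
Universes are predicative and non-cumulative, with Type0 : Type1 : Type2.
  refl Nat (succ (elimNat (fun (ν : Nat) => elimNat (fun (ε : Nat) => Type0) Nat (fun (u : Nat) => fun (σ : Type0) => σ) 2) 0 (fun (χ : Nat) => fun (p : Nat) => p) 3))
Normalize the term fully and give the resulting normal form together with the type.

normal form:
  refl Nat 1
the term's type:
  Eq Nat 1 1


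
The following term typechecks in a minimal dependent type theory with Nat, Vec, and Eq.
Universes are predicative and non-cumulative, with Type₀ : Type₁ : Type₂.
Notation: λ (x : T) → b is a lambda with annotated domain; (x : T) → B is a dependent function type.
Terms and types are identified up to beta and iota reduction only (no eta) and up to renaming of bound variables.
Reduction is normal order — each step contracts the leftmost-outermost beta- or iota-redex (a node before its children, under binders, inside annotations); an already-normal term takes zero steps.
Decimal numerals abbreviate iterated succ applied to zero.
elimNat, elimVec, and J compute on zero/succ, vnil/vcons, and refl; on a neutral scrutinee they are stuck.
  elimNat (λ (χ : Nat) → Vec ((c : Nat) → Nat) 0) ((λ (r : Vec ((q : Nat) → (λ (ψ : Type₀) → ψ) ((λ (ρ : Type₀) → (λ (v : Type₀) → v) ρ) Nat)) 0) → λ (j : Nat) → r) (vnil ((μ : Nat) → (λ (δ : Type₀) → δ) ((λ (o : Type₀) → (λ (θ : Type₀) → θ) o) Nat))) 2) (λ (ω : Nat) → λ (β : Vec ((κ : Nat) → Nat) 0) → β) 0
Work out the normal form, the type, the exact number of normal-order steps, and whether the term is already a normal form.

resulting normal form:
  vnil ((χ : Nat) → Nat)
the term's type:
  Vec ((χ : Nat) → Nat) 0
steps to reach normal form (normal order): 6
term was already normal: no
first contracted redex: an elimNat iota-redex


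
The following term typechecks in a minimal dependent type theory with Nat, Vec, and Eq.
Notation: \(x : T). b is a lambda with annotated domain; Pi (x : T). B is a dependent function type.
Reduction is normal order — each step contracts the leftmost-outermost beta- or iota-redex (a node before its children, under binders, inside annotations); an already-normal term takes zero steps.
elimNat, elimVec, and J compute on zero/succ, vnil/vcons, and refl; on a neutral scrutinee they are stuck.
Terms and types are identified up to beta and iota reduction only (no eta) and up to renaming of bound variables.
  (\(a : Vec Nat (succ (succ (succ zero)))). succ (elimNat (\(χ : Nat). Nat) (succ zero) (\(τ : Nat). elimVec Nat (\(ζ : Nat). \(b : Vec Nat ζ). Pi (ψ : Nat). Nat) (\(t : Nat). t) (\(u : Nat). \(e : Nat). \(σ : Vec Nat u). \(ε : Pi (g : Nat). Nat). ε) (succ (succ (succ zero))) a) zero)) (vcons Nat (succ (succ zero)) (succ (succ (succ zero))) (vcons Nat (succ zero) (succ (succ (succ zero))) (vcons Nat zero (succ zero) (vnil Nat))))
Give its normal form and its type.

normal form:
  succ (succ zero)
the term's type:
  Nat
observation: 2 normal-order steps separate the term from its normal form.


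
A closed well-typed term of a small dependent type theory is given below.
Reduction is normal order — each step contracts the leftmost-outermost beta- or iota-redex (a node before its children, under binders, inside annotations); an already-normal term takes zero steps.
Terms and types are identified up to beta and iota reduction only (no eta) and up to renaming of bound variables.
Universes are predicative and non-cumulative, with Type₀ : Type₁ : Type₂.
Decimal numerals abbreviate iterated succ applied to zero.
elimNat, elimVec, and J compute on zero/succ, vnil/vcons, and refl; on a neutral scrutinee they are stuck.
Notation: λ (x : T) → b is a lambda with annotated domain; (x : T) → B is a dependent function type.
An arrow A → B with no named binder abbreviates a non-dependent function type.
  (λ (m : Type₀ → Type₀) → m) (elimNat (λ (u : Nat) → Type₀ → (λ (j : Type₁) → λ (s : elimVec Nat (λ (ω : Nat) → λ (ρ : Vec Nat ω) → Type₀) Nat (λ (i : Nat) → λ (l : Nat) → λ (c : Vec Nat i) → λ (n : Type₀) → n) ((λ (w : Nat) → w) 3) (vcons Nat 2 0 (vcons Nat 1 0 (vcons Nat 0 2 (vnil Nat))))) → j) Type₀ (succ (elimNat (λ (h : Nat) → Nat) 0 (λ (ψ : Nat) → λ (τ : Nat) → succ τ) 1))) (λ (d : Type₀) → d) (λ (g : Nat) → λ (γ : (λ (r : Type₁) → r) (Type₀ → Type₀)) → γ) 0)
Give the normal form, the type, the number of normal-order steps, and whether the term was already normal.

resulting normal form:
  λ (m : Type₀) → m
the term's type:
  Type₀ → Type₀
normal-order step count: 2
term was already normal: no
first contracted redex: a beta-redex


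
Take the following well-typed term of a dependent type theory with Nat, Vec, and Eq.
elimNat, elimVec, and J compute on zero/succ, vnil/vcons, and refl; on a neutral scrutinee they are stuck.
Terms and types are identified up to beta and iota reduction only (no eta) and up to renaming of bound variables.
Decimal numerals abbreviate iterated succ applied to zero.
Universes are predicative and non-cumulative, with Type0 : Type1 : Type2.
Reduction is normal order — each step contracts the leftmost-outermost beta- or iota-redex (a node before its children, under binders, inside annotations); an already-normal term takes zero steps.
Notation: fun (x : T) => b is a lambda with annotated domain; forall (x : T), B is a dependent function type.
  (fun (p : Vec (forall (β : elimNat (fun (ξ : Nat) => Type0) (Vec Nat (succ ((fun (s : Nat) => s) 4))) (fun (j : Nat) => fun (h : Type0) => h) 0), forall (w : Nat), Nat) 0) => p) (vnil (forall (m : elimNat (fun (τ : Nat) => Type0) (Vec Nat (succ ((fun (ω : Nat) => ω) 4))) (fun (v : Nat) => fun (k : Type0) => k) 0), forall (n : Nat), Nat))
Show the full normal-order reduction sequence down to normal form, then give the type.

normal-order reduction sequence:
  (fun (p : Vec (forall (β : elimNat (fun (ξ : Nat) => Type0) (Vec Nat (succ ((fun (s : Nat) => s) 4))) (fun (j : Nat) => fun (h : Type0) => h) 0), forall (w : Nat), Nat) 0) => p) (vnil (forall (m : elimNat (fun (τ : Nat) => Type0) (Vec Nat (succ ((fun (ω : Nat) => ω) 4))) (fun (v : Nat) => fun (k : Type0) => k) 0), forall (n : Nat), Nat))
  ~> vnil (forall (p : elimNat (fun (β : Nat) => Type0) (Vec Nat (succ ((fun (ξ : Nat) => ξ) 4))) (fun (s : Nat) => fun (j : Type0) => j) 0), forall (h : Nat), Nat)
  ~> vnil (forall (p : Vec Nat (succ ((fun (β : Nat) => β) 4))), forall (ξ : Nat), Nat)
  ~> vnil (forall (p : Vec Nat 5), forall (β : Nat), Nat)
the term's type:
  Vec (forall (p : Vec Nat 5), forall (β : Nat), Nat) 0


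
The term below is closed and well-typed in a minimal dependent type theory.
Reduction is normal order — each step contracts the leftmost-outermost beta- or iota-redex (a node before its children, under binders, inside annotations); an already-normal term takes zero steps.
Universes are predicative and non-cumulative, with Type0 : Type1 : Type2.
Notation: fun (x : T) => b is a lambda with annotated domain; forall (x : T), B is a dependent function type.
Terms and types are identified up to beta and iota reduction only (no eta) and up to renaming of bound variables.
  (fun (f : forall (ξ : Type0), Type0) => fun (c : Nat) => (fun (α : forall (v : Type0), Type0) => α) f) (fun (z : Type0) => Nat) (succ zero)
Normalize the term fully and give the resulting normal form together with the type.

reduced normal form:
  fun (f : Type0) => Nat
inferred type:
  forall (f : Type0), Type0


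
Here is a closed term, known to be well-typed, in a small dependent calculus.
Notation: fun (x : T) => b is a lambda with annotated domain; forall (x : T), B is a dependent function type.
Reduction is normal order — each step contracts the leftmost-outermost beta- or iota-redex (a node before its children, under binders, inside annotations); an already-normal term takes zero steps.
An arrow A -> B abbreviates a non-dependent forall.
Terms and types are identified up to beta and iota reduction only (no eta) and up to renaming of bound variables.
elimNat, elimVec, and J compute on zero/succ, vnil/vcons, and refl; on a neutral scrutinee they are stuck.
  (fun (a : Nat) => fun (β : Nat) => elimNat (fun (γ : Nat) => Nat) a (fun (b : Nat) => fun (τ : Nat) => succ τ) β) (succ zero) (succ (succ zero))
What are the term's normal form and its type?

normal form:
  succ (succ (succ zero))
the term's type:
  Nat
observation: the first redex contracted is a beta-redex; the normal form is reached in 9 normal-order steps.


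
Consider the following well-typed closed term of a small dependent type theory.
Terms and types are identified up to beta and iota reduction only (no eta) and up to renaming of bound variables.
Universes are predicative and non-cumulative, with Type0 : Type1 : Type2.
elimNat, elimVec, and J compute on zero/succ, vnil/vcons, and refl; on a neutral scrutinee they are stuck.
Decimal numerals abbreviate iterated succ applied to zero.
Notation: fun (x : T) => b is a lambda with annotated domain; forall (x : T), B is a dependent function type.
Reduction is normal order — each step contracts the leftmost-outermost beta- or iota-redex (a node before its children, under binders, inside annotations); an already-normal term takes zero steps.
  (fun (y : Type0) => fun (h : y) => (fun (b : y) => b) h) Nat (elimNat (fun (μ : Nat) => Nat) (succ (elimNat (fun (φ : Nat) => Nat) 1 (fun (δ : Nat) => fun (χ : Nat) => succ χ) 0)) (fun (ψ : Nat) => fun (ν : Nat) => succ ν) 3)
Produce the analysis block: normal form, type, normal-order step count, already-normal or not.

resulting normal form:
  5
type:
  Nat
normal-order step count: 14
started in normal form: no
first redex: a beta-redex


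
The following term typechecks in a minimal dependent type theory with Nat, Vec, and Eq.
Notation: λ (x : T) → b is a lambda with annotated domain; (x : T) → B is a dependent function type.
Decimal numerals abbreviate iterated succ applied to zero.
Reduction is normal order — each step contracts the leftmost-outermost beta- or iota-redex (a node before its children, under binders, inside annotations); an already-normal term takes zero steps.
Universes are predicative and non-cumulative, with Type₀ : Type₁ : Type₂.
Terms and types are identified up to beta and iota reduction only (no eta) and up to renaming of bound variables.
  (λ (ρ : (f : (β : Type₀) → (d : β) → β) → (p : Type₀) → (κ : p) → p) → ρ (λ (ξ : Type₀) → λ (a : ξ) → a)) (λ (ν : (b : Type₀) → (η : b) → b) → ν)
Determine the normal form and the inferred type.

resulting normal form:
  λ (ρ : Type₀) → λ (f : ρ) → f
the term's type:
  (ρ : Type₀) → (f : ρ) → ρ
observation: the term reaches its normal form after 2 normal-order steps.


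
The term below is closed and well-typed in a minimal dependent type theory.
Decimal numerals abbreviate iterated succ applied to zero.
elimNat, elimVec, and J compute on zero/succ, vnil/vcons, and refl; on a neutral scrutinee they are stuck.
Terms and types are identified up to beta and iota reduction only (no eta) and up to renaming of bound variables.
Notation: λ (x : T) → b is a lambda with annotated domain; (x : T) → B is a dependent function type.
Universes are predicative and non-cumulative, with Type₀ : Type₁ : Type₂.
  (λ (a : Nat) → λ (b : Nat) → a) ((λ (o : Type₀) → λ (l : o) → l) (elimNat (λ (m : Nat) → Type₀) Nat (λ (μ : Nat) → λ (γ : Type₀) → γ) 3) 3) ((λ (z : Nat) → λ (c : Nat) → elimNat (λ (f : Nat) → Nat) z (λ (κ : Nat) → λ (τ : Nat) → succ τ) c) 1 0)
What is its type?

type:
  Nat


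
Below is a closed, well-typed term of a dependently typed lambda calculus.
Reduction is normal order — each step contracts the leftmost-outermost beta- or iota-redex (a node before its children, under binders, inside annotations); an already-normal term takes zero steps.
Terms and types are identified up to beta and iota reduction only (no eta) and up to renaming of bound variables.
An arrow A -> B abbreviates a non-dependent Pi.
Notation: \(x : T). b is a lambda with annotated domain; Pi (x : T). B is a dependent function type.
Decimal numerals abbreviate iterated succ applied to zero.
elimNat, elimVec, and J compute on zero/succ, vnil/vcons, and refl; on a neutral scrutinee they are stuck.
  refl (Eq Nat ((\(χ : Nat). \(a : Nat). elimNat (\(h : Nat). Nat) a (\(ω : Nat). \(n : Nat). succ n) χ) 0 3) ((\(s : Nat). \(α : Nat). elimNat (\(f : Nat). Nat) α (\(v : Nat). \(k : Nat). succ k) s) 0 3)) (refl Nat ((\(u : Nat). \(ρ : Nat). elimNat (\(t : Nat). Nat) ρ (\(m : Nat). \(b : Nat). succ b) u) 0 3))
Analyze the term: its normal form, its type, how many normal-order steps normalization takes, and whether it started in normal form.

reduced normal form:
  refl (Eq Nat 3 3) (refl Nat 3)
the term's type:
  Eq (Eq Nat 3 3) (refl Nat 3) (refl Nat 3)
reduction steps (normal order): 9
term was already normal: no
first contracted redex: a beta-redex


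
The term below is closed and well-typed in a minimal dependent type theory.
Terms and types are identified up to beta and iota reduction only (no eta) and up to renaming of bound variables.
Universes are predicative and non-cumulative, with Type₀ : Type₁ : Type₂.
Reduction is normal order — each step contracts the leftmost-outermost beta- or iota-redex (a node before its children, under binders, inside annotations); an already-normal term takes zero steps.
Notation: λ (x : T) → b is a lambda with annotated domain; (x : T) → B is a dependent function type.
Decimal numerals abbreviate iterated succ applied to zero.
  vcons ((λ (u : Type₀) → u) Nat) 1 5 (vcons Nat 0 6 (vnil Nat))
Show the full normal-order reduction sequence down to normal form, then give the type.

normal-order reduction sequence:
  vcons ((λ (u : Type₀) → u) Nat) 1 5 (vcons Nat 0 6 (vnil Nat))
  ~> vcons Nat 1 5 (vcons Nat 0 6 (vnil Nat))
inferred type:
  Vec Nat 2


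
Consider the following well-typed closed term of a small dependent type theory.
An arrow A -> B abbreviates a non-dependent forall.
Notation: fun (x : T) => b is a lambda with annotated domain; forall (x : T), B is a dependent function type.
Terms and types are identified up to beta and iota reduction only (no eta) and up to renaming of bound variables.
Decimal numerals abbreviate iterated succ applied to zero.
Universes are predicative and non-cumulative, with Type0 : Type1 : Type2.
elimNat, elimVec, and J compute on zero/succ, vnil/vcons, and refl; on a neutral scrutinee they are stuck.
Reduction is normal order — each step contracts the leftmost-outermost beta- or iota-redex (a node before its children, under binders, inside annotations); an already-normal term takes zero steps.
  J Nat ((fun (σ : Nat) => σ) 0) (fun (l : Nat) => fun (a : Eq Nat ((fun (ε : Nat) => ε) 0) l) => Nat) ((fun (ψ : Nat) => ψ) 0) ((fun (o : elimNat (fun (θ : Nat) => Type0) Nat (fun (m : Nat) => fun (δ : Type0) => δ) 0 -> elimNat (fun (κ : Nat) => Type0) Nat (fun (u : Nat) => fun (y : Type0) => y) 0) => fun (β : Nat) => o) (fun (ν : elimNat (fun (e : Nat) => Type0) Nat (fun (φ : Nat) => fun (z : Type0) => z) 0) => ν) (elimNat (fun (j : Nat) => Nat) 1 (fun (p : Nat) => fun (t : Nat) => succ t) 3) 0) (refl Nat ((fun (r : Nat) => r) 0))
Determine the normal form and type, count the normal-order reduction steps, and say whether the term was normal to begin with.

resulting normal form:
  0
inferred type:
  Nat
steps to reach normal form (normal order): 2
already normal: no
first contracted redex: a J iota-redex


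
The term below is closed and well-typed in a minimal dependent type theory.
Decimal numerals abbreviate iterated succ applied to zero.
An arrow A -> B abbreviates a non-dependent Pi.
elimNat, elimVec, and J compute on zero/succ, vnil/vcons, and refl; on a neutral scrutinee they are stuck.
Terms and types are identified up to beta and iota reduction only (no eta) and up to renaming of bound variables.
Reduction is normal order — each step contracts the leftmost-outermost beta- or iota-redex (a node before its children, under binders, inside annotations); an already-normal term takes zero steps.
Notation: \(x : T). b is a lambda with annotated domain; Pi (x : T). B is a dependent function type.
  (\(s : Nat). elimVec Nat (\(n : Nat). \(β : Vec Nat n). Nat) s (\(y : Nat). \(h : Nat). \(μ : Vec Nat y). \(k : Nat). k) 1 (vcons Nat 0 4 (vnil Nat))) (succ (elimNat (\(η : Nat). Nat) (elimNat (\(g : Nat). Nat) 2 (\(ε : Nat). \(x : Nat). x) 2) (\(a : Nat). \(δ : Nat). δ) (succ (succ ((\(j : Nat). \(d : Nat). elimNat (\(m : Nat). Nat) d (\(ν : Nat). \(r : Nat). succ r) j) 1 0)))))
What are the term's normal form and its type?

resulting normal form:
  3
inferred type:
  Nat
observation: 30 normal-order steps separate the term from its normal form.


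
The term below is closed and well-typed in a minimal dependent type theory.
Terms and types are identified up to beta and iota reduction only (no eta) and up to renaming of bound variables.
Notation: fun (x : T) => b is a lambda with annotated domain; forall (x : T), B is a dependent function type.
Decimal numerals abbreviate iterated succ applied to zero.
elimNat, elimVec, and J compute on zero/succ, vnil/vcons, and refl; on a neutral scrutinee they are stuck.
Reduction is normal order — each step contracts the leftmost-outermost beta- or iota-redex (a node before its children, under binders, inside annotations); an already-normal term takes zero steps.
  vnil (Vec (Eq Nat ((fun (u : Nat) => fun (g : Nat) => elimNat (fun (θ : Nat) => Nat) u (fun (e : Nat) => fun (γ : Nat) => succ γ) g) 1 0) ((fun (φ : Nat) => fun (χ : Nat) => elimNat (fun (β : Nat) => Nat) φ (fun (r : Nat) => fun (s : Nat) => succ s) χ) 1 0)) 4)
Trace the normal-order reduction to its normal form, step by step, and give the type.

normal-order reduction:
  vnil (Vec (Eq Nat ((fun (u : Nat) => fun (g : Nat) => elimNat (fun (θ : Nat) => Nat) u (fun (e : Nat) => fun (γ : Nat) => succ γ) g) 1 0) ((fun (φ : Nat) => fun (χ : Nat) => elimNat (fun (β : Nat) => Nat) φ (fun (r : Nat) => fun (s : Nat) => succ s) χ) 1 0)) 4)
  ~> vnil (Vec (Eq Nat ((fun (u : Nat) => elimNat (fun (g : Nat) => Nat) 1 (fun (θ : Nat) => fun (e : Nat) => succ e) u) 0) ((fun (γ : Nat) => fun (φ : Nat) => elimNat (fun (χ : Nat) => Nat) γ (fun (β : Nat) => fun (r : Nat) => succ r) φ) 1 0)) 4)
  ~> vnil (Vec (Eq Nat (elimNat (fun (u : Nat) => Nat) 1 (fun (g : Nat) => fun (θ : Nat) => succ θ) 0) ((fun (e : Nat) => fun (γ : Nat) => elimNat (fun (φ : Nat) => Nat) e (fun (χ : Nat) => fun (β : Nat) => succ β) γ) 1 0)) 4)
  ~> vnil (Vec (Eq Nat 1 ((fun (u : Nat) => fun (g : Nat) => elimNat (fun (θ : Nat) => Nat) u (fun (e : Nat) => fun (γ : Nat) => succ γ) g) 1 0)) 4)
  ~> vnil (Vec (Eq Nat 1 ((fun (u : Nat) => elimNat (fun (g : Nat) => Nat) 1 (fun (θ : Nat) => fun (e : Nat) => succ e) u) 0)) 4)
  ~> vnil (Vec (Eq Nat 1 (elimNat (fun (u : Nat) => Nat) 1 (fun (g : Nat) => fun (θ : Nat) => succ θ) 0)) 4)
  ~> vnil (Vec (Eq Nat 1 1) 4)
the term's type:
  Vec (Vec (Eq Nat 1 1) 4) 0
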